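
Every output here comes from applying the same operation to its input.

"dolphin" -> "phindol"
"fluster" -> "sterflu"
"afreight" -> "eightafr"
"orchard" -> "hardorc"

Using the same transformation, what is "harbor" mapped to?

borhar

In each case the input is transformed by: move the first 3 characters to the end (rotate left by 3).
"harbor" → "borhar".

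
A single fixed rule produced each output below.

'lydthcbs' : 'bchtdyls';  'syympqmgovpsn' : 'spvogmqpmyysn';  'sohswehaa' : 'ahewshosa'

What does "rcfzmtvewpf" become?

In each case the input is transformed by: reverse the string, then move the first character to the end.
So "rcfzmtvewpf" becomes "pwevtmzfcrf".

pwevtmzfcrf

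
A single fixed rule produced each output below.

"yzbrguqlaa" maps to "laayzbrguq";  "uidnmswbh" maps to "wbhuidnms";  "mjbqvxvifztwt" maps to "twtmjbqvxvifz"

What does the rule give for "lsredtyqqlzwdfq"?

dfqlsredtyqqlzw

Each output is the input with this applied: move the last 3 characters to the front (rotate right by 3).
Applying that to "lsredtyqqlzwdfq" gives "dfqlsredtyqqlzw".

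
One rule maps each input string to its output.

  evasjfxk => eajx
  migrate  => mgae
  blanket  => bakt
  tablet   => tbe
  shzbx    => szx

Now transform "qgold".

qod

What's happening: keep every other character starting from the first (positions 1st, 3rd, 5th, ...).
"qgold" → "qod".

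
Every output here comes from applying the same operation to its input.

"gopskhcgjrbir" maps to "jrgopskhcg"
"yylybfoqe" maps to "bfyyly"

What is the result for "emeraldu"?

raeme

Looking at the pairs, the operation is to delete the last 3 characters, then move the last 2 characters to the front (rotate right by 2).
Doing the same to "emeraldu": "raeme".
(Check on "gopskhcgjrbir": → "gopskhcgjr" → "jrgopskhcg" ✓)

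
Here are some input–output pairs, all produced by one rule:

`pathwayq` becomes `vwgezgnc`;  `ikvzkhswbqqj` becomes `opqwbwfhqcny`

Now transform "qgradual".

Rule — take characters alternately from the front and the back (1st, last, 2nd, 2nd-last, ...), then shift every letter 6 places forward in the alphabet (wrapping around).
For "qgradual" the result is "wrmgxagj".

wrmgxagj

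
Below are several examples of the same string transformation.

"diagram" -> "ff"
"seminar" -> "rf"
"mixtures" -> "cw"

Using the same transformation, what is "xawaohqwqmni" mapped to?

The rule is to shift every letter 5 places forward in the alphabet (wrapping around), then keep one character in every 3, starting at position 3 (positions 3rd, 6th, 9th, ...).
"xawaohqwqmni" → "cfbftmvbvrsn" → "bmvn".
(Check on "mixtures": → "rncyzwjx" → "cw" ✓)

bmvn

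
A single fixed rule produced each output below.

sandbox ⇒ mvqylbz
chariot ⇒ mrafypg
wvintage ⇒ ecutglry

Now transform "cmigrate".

Looking at the pairs, the operation is to move the last 2 characters to the front (rotate right by 2), then shift every letter 2 places backward in the alphabet (wrapping around).
So "cmigrate" becomes "rcakgepy".

rcakgepy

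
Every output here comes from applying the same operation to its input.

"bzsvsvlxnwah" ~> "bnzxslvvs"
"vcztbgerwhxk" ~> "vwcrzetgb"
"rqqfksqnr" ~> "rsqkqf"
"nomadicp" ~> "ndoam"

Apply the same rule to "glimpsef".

gplmi

Looking at the pairs, the operation is to delete the last 3 characters, then take characters alternately from the front and the back (1st, last, 2nd, 2nd-last, ...).
On "glimpsef": the first step gives "glimp", and the second then gives "gplmi".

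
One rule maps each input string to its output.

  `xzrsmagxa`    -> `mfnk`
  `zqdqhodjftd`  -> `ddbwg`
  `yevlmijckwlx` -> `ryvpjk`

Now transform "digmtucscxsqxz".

vzhfkdm

The pattern: keep every other character starting from the second (positions 2nd, 4th, 6th, ...), then shift every letter 13 places forward in the alphabet (wrapping around) — i.e. ROT13.
"digmtucscxsqxz" → "imusxqz" → "vzhfkdm".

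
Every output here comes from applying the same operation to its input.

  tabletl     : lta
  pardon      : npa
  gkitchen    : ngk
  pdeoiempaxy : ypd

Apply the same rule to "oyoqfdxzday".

The rule is to move the first 2 characters to the end (rotate left by 2), then keep only the last 3 characters.
Starting from "oyoqfdxzday": after the first operation, "oqfdxzdayoy"; after the second, "yoy".

yoy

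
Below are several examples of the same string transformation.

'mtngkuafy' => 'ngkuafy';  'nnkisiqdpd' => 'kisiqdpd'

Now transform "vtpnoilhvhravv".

The pattern: delete the first 2 characters.
"vtpnoilhvhravv" → "pnoilhvhravv".

pnoilhvhravv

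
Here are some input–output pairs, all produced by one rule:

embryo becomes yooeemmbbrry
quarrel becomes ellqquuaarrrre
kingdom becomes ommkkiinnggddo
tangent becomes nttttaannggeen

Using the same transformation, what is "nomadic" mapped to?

iccnnoommaaddi

The pattern: double every character, then move the last 3 characters to the front (rotate right by 3).
Working it through for "nomadic": intermediate "nnoommaaddiicc", final "iccnnoommaaddi".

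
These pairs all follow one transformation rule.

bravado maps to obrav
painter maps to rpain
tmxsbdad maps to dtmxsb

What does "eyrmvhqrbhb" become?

Each output is the input with this applied: move the last character to the front, then delete the last 2 characters.
For "eyrmvhqrbhb" the result is "beyrmvhqr".

beyrmvhqr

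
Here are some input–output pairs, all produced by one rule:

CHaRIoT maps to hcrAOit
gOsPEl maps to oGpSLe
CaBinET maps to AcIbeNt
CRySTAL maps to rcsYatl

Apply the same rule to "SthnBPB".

Each output is the input with this applied: flip the case of every letter, then swap each adjacent pair of characters (1↔2, 3↔4, ...).
Starting from "SthnBPB": after the first operation, "sTHNbpb"; after the second, "TsNHpbb".

TsNHpbb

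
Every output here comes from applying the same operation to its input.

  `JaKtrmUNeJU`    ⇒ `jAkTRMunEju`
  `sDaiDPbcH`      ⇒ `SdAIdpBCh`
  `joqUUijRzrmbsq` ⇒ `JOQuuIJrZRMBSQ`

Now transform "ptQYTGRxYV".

The pattern: flip the case of every letter.
So "ptQYTGRxYV" becomes "PTqytgrXyv".

PTqytgrXyv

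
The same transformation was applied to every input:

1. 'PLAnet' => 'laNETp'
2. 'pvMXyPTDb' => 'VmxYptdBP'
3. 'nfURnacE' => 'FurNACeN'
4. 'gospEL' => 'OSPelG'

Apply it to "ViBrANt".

IbRanTv

Looking at the pairs, the operation is to flip the case of every letter, then move the first character to the end.
Working it through for "ViBrANt": intermediate "vIbRanT", final "IbRanTv".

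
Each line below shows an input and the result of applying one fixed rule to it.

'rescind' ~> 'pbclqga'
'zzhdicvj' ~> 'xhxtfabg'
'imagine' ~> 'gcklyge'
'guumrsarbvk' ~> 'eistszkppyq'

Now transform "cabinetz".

The transformation: take characters alternately from the front and the back (1st, last, 2nd, 2nd-last, ...), then shift every letter 2 places backward in the alphabet (wrapping around).
Working it through for "cabinetz": intermediate "czatbein", final "axyrzcgl".
(Check on "zzhdicvj": → "zjzvhcdi" → "xhxtfabg" ✓)

axyrzcgl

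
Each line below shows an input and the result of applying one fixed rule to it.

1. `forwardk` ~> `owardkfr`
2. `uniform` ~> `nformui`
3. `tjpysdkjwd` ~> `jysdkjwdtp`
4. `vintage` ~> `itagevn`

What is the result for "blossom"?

In each case the input is transformed by: move the first 2 characters to the end (rotate left by 2), then swap the first and last characters.
Applying both steps to "blossom": "ossombl", then "lssombo".

lssombo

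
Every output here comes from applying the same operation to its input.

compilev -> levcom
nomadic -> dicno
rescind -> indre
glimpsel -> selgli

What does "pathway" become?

The pattern: move the last 3 characters to the front (rotate right by 3), then delete the last 2 characters.
"pathway" → "waypath" → "waypa".

waypa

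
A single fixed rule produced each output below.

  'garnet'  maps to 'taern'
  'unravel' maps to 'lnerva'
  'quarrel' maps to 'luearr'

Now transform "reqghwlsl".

The rule is to take characters alternately from the front and the back (1st, last, 2nd, 2nd-last, ...), then delete the first character.
Starting from "reqghwlsl": after the first operation, "rlesqlgwh"; after the second, "lesqlgwh".

lesqlgwh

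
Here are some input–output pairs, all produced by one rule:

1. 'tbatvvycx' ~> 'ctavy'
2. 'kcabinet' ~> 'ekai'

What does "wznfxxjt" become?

In each case the input is transformed by: move the last 2 characters to the front (rotate right by 2), then keep every other character starting from the first (positions 1st, 3rd, 5th, ...).
For "wznfxxjt", step one produces "jtwznfxx"; step two turns that into "jwnx".
(Check on "kcabinet": → "etkcabin" → "ekai" ✓)

jwnx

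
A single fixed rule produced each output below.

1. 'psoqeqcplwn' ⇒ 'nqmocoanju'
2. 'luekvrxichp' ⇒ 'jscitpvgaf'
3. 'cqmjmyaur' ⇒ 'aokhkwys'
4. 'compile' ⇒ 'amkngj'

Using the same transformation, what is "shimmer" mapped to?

What's happening: delete the last character, then shift every letter 2 places backward in the alphabet (wrapping around).
Applying both steps to "shimmer": "shimme", then "qfgkkc".

qfgkkc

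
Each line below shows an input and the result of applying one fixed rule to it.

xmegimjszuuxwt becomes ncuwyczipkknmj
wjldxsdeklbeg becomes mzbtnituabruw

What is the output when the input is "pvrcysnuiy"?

flhsoidkyo

Rule — shift every letter 10 places backward in the alphabet (wrapping around).
So "pvrcysnuiy" becomes "flhsoidkyo".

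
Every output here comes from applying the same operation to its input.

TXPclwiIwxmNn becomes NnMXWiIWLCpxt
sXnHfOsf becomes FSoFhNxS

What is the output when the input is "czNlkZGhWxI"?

Each output is the input with this applied: flip the case of every letter, then reverse the string.
Working it through for "czNlkZGhWxI": intermediate "CZnLKzgHwXi", final "iXwHgzKLnZC".

iXwHgzKLnZC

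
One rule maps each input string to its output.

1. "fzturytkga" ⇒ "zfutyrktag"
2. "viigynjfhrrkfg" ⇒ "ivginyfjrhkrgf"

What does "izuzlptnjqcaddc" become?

Each output is the input with this applied: swap each adjacent pair of characters (1↔2, 3↔4, ...).
Doing the same to "izuzlptnjqcaddc": "zizuplntqjacddc".

zizuplntqjacddc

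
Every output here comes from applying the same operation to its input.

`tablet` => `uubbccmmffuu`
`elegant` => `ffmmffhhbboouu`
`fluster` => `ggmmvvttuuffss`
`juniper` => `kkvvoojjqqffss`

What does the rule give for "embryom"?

ffnnccsszzppnn

Looking at the pairs, the operation is to shift every letter 1 place forward in the alphabet (wrapping around), then double every character.
For "embryom", step one produces "fncszpn"; step two turns that into "ffnnccsszzppnn".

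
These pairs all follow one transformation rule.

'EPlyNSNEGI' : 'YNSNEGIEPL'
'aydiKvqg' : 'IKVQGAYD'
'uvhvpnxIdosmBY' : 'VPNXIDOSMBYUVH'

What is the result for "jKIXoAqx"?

XOAQXJKI

Looking at the pairs, the operation is to move the first 3 characters to the end (rotate left by 3), then convert every letter to uppercase.
Applying that to "jKIXoAqx" gives "XOAQXJKI".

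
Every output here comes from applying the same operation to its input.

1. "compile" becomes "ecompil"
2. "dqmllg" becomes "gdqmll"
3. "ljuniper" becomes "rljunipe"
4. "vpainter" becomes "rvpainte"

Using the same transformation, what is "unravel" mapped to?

lunrave

Each output is the input with this applied: move the last character to the front.
"unravel" → "lunrave".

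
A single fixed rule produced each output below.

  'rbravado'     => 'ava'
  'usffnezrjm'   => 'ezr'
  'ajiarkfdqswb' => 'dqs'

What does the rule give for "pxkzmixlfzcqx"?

fzc

What's happening: move the last 2 characters to the front (rotate right by 2), then keep only the last 3 characters.
"pxkzmixlfzcqx" → "qxpxkzmixlfzc" → "fzc".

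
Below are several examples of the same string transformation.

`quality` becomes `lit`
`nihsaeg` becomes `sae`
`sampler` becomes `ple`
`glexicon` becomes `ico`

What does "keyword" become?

wor

Rule — delete the last character, then keep only the last 3 characters.
So "keyword" becomes "wor".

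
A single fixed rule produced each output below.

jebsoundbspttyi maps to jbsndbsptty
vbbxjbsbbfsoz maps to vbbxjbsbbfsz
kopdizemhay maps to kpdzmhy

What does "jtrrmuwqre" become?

jtrrmwqr

Rule — remove every vowel.
"jtrrmuwqre" → "jtrrmwqr".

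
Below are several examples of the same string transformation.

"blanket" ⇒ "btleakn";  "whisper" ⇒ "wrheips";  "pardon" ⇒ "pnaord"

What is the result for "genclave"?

geevnacl

What's happening: take characters alternately from the front and the back (1st, last, 2nd, 2nd-last, ...).
"genclave" → "geevnacl".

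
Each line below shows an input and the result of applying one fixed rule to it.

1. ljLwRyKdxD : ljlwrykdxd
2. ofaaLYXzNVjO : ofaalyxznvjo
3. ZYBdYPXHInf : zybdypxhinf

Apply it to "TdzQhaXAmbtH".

tdzqhaxambth

Looking at the pairs, the operation is to convert every letter to lowercase.
"TdzQhaXAmbtH" → "tdzqhaxambth".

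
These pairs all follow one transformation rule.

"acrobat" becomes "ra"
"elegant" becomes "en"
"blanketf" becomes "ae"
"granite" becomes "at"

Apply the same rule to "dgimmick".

ii

The rule is to keep one character in every 3, starting at position 3 (positions 3rd, 6th, 9th, ...).
On "dgimmick" that produces "ii".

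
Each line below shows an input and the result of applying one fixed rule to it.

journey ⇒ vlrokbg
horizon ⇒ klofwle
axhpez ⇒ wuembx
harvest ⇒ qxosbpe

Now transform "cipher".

ofmebz

In each case the input is transformed by: shift every letter 3 places backward in the alphabet (wrapping around), then swap the first and last characters.
Applying both steps to "cipher": "zfmebo", then "ofmebz".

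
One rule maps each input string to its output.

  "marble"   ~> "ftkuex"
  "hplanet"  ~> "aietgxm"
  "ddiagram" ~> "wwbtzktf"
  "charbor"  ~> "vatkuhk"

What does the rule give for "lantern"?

etgmxkg

Each output is the input with this applied: shift every letter 7 places backward in the alphabet (wrapping around).
So "lantern" becomes "etgmxkg".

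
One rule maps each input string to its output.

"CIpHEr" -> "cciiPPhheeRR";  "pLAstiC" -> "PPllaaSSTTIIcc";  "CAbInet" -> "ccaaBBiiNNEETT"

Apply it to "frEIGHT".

Rule — double every character, then flip the case of every letter.
Applying both steps to "frEIGHT": "ffrrEEIIGGHHTT", then "FFRReeiigghhtt".

FFRReeiigghhtt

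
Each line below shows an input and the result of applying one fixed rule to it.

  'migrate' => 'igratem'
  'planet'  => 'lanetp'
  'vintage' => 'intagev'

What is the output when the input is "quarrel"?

Looking at the pairs, the operation is to move the first character to the end.
Applying that to "quarrel" gives "uarrelq".

uarrelq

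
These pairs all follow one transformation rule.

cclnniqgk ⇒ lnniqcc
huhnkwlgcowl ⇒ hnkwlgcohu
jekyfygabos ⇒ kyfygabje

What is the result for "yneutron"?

eutryn

Rule — delete the last 2 characters, then move the first 2 characters to the end (rotate left by 2).
On "yneutron": the first step gives "yneutr", and the second then gives "eutryn".
(Check on "huhnkwlgcowl": → "huhnkwlgco" → "hnkwlgcohu" ✓)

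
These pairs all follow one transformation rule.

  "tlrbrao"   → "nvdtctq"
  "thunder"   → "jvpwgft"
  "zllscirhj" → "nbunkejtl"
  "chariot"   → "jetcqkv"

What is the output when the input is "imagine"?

okicpkg

Rule — shift every letter 2 places forward in the alphabet (wrapping around), then swap each adjacent pair of characters (1↔2, 3↔4, ...).
Applying both steps to "imagine": "kocikpg", then "okicpkg".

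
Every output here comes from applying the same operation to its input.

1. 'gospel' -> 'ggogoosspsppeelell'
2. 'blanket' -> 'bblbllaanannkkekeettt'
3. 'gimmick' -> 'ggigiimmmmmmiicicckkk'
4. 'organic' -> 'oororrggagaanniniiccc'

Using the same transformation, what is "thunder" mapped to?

tththhuununnddedeerrr

The pattern: repeat every character 3 times, then swap each adjacent pair of characters (1↔2, 3↔4, ...).
Starting from "thunder": after the first operation, "ttthhhuuunnndddeeerrr"; after the second, "tththhuununnddedeerrr".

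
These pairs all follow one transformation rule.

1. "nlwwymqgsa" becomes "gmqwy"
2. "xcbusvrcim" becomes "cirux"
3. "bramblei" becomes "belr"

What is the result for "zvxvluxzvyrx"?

Looking at the pairs, the operation is to sort the characters into alphabetical order, then keep every other character starting from the second (positions 2nd, 4th, 6th, ...).
"zvxvluxzvyrx" → "lruvvvxxxyzz" → "rvvxyz".

rvvxyz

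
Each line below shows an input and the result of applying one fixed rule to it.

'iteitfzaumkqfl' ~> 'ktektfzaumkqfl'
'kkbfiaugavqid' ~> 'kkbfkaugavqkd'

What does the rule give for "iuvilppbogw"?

Each output is the input with this applied: replace every "i" with "k".
"iuvilppbogw" → "kuvklppbogw".

kuvklppbogw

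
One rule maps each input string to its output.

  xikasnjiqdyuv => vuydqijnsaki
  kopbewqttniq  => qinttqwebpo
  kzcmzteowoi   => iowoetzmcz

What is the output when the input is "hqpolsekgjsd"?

In each case the input is transformed by: delete the first character, then reverse the string.
"hqpolsekgjsd" → "dsjgkeslopq".

dsjgkeslopq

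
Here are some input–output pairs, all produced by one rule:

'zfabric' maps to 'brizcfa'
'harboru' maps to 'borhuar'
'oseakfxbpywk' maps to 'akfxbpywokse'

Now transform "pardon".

Looking at the pairs, the operation is to swap the first and last characters, then move the first 3 characters to the end (rotate left by 3).
"pardon" → "dopnar".

dopnar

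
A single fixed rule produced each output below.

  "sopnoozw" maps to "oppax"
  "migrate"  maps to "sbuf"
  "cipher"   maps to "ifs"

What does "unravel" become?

bwfm

Rule — shift every letter 1 place forward in the alphabet (wrapping around), then delete the first 3 characters.
Starting from "unravel": after the first operation, "vosbwfm"; after the second, "bwfm".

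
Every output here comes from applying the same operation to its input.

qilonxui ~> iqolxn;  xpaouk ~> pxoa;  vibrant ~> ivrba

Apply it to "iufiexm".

Looking at the pairs, the operation is to delete the last 2 characters, then swap each adjacent pair of characters (1↔2, 3↔4, ...).
"iufiexm" → "uiife".

uiife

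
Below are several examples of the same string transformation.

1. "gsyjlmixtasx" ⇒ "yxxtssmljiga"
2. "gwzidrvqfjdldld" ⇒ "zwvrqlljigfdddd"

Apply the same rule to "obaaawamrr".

wrrombaaaa

The transformation: sort the characters into reverse alphabetical order.
Doing the same to "obaaawamrr": "wrrombaaaa".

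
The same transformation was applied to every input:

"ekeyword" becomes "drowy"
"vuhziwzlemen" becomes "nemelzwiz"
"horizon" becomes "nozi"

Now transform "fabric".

cir

Looking at the pairs, the operation is to delete the first 3 characters, then reverse the string.
Applying that to "fabric" gives "cir".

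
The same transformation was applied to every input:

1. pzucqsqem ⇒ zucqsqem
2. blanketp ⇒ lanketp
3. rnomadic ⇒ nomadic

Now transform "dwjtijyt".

wjtijyt

Looking at the pairs, the operation is to delete the first character.
So "dwjtijyt" becomes "wjtijyt".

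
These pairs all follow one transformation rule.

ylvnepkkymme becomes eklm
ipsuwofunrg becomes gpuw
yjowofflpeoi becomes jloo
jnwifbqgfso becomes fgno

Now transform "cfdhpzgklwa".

In each case the input is transformed by: keep one character in every 3, starting at position 2 (positions 2nd, 5th, 8th, ...), then sort the characters into alphabetical order.
On "cfdhpzgklwa" that produces "afkp".

afkp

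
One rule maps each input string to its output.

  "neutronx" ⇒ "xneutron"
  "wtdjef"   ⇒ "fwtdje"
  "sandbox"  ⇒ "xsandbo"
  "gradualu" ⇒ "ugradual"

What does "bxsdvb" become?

What's happening: move the last character to the front.
Applying that to "bxsdvb" gives "bbxsdv".

bbxsdv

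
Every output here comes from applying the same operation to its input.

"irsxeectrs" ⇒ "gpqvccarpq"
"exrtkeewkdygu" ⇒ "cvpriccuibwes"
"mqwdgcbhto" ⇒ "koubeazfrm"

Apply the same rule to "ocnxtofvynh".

malvrmdtwlf

Looking at the pairs, the operation is to shift every letter 2 places backward in the alphabet (wrapping around).
Applying that to "ocnxtofvynh" gives "malvrmdtwlf".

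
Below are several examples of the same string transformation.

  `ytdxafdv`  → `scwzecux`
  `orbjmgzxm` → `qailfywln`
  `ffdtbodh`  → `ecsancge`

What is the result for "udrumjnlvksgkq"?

cqtlimkujrfjpt

The rule is to shift every letter 1 place backward in the alphabet (wrapping around), then move the first character to the end.
Working it through for "udrumjnlvksgkq": intermediate "tcqtlimkujrfjp", final "cqtlimkujrfjpt".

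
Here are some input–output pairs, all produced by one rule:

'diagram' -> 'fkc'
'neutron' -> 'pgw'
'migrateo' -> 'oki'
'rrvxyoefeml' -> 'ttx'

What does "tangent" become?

Rule — shift every letter 2 places forward in the alphabet (wrapping around), then keep only the first 3 characters.
On "tangent": the first step gives "vcpigpv", and the second then gives "vcp".

vcp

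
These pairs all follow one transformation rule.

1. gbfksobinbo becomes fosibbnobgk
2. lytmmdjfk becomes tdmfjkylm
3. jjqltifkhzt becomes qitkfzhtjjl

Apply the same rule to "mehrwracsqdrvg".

Rule — swap each adjacent pair of characters (1↔2, 3↔4, ...), then move the first 3 characters to the end (rotate left by 3).
Applying both steps to "mehrwracsqdrvg": "emrhrwcaqsrdgv", then "hrwcaqsrdgvemr".

hrwcaqsrdgvemr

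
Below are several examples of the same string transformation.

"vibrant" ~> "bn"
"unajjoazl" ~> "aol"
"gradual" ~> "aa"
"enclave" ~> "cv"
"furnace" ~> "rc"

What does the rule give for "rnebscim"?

Looking at the pairs, the operation is to keep one character in every 3, starting at position 3 (positions 3rd, 6th, 9th, ...).
So "rnebscim" becomes "ec".

ec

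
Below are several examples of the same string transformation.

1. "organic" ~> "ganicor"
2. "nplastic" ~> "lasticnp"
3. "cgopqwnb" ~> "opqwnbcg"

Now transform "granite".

The transformation: move the first 2 characters to the end (rotate left by 2).
So "granite" becomes "anitegr".

anitegr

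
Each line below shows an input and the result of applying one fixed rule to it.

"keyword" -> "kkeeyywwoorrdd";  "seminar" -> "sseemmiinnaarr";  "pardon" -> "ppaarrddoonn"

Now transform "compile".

ccoommppiillee

Looking at the pairs, the operation is to double every character.
So "compile" becomes "ccoommppiillee".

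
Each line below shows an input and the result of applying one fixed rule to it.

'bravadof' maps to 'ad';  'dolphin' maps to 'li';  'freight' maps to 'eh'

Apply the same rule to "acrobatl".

Looking at the pairs, the operation is to keep one character in every 3, starting at position 3 (positions 3rd, 6th, 9th, ...).
For "acrobatl" the result is "ra".

ra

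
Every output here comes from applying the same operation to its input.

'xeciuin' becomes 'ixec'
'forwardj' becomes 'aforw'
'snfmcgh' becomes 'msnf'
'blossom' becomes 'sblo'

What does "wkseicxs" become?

iwkse

Each output is the input with this applied: delete the last 3 characters, then move the last character to the front.
Applying that to "wkseicxs" gives "iwkse".
(Check on "forwardj": → "forwa" → "aforw" ✓)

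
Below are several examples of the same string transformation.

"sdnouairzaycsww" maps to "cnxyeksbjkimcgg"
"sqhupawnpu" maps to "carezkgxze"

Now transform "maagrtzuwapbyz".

What's happening: shift every letter 10 places forward in the alphabet (wrapping around).
So "maagrtzuwapbyz" becomes "wkkqbdjegkzlij".

wkkqbdjegkzlij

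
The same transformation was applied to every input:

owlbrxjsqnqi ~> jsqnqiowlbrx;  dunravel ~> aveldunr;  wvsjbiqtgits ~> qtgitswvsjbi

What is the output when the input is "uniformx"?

The pattern: swap the front and back halves of the string.
Doing the same to "uniformx": "ormxunif".

ormxunif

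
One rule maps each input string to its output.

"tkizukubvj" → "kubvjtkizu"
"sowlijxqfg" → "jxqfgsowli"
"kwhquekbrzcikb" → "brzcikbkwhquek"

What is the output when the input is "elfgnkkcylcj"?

Looking at the pairs, the operation is to swap the front and back halves of the string.
On "elfgnkkcylcj" that produces "kcylcjelfgnk".

kcylcjelfgnk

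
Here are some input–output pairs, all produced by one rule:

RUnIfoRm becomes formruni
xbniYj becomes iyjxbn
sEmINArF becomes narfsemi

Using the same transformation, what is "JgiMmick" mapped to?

Each output is the input with this applied: swap the front and back halves of the string, then convert every letter to lowercase.
Applying both steps to "JgiMmick": "mickJgiM", then "mickjgim".

mickjgim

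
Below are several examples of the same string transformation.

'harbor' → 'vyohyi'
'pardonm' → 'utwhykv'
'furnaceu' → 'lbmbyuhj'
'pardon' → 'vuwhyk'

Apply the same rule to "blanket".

The rule is to move the last 2 characters to the front (rotate right by 2), then shift every letter 7 places forward in the alphabet (wrapping around).
"blanket" → "etblank" → "laishur".

laishur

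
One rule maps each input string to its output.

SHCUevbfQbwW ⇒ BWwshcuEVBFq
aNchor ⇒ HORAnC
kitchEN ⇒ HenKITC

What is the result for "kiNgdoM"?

Rule — move the last 3 characters to the front (rotate right by 3), then flip the case of every letter.
Starting from "kiNgdoM": after the first operation, "doMkiNg"; after the second, "DOmKInG".

DOmKInG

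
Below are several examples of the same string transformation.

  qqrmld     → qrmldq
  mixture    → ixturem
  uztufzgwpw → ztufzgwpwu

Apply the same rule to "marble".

arblem

The pattern: move the first character to the end.
On "marble" that produces "arblem".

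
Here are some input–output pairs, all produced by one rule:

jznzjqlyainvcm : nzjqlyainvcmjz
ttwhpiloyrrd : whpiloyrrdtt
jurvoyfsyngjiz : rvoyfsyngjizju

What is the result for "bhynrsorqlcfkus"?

ynrsorqlcfkusbh

In each case the input is transformed by: move the first 2 characters to the end (rotate left by 2).
So "bhynrsorqlcfkus" becomes "ynrsorqlcfkusbh".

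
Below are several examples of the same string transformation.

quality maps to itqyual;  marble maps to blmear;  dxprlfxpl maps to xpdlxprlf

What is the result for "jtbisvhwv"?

hwjvtbisv

Each output is the input with this applied: swap the first and last characters, then move the last 3 characters to the front (rotate right by 3).
Applying that to "jtbisvhwv" gives "hwjvtbisv".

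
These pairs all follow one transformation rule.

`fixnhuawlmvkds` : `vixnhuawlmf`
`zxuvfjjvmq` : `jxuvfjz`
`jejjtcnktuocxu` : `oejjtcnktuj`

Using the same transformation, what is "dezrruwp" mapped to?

rezrd

The pattern: delete the last 3 characters, then swap the first and last characters.
Applying both steps to "dezrruwp": "dezrr", then "rezrd".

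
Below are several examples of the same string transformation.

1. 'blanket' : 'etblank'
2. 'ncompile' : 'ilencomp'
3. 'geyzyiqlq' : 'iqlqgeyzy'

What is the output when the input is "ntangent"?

entntang

Looking at the pairs, the operation is to move the first 3 characters to the end (rotate left by 3), then move the first 2 characters to the end (rotate left by 2).
For "ntangent" the result is "entntang".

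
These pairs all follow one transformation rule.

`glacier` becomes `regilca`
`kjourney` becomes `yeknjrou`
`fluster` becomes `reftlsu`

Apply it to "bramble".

elbbrma

What's happening: move the last character to the front, then take characters alternately from the front and the back (1st, last, 2nd, 2nd-last, ...).
Working it through for "bramble": intermediate "ebrambl", final "elbbrma".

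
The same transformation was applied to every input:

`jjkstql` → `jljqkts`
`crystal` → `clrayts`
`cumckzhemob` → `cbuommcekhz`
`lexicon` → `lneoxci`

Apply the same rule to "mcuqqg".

The transformation: take characters alternately from the front and the back (1st, last, 2nd, 2nd-last, ...).
So "mcuqqg" becomes "mgcquq".

mgcquq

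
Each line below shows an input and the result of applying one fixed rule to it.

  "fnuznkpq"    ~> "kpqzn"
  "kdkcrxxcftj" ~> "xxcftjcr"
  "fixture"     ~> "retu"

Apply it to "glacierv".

What's happening: delete the first 3 characters, then move the first 2 characters to the end (rotate left by 2).
For "glacierv", step one produces "cierv"; step two turns that into "ervci".
(Check on "kdkcrxxcftj": → "crxxcftj" → "xxcftjcr" ✓)

ervci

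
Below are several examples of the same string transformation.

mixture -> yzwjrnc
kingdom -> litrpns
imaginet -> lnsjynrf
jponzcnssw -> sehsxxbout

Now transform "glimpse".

Looking at the pairs, the operation is to move the first 3 characters to the end (rotate left by 3), then shift every letter 5 places forward in the alphabet (wrapping around).
Applying both steps to "glimpse": "mpsegli", then "ruxjlqn".

ruxjlqn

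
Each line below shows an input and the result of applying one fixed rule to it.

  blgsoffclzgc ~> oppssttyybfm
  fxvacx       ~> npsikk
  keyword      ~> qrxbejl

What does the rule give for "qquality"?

nvyddghl

Each output is the input with this applied: sort the characters into alphabetical order, then shift every letter 13 places forward in the alphabet (wrapping around) — i.e. ROT13.
"qquality" → "ailqqtuy" → "nvyddghl".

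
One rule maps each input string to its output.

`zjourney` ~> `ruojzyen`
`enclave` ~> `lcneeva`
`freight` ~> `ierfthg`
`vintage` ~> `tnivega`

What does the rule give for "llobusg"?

The pattern: reverse the string, then move the first 3 characters to the end (rotate left by 3).
Starting from "llobusg": after the first operation, "gsuboll"; after the second, "bollgsu".

bollgsu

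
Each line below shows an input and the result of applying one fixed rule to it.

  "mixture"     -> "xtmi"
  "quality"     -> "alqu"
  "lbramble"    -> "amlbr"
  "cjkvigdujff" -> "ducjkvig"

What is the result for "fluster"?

In each case the input is transformed by: delete the last 3 characters, then move the last 2 characters to the front (rotate right by 2).
Applying both steps to "fluster": "flus", then "usfl".

usfl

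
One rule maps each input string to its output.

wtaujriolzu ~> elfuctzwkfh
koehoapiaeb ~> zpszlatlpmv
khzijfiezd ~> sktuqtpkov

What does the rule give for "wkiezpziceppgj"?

vtpkaktnpaaruh

The transformation: shift every letter 11 places forward in the alphabet (wrapping around), then move the first character to the end.
Working it through for "wkiezpziceppgj": intermediate "hvtpkaktnpaaru", final "vtpkaktnpaaruh".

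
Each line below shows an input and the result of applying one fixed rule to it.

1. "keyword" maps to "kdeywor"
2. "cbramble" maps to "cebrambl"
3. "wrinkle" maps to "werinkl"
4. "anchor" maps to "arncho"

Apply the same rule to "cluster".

The rule is to swap the first and last characters, then move the last character to the front.
For "cluster", step one produces "rlustec"; step two turns that into "crluste".

crluste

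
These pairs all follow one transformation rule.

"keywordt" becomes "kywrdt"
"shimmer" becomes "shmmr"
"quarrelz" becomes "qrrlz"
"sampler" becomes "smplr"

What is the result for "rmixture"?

rmxtr

In each case the input is transformed by: remove every vowel.
For "rmixture" the result is "rmxtr".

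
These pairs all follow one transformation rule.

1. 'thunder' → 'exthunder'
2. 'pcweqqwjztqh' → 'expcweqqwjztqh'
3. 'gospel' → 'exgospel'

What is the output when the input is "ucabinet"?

exucabinet

Each output is the input with this applied: prepend "ex".
Doing the same to "ucabinet": "exucabinet".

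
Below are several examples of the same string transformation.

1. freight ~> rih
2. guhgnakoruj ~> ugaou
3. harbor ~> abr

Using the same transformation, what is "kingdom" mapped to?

igo

Rule — keep every other character starting from the second (positions 2nd, 4th, 6th, ...).
"kingdom" → "igo".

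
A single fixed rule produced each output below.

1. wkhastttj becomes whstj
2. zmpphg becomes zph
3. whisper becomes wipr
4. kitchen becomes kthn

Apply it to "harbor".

hro

Rule — keep every other character starting from the first (positions 1st, 3rd, 5th, ...).
On "harbor" that produces "hro".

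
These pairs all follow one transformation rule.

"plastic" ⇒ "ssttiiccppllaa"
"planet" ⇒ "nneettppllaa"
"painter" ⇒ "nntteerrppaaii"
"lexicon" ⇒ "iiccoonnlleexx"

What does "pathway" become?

hhwwaayyppaatt

Looking at the pairs, the operation is to move the first 3 characters to the end (rotate left by 3), then double every character.
On "pathway": the first step gives "hwaypat", and the second then gives "hhwwaayyppaatt".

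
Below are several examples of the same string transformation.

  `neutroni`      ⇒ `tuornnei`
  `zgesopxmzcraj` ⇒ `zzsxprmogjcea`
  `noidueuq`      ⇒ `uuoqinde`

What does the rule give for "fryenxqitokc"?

xyrtoqknfice

What's happening: sort the characters into reverse alphabetical order, then swap each adjacent pair of characters (1↔2, 3↔4, ...).
Applying both steps to "fryenxqitokc": "yxtrqonkifec", then "xyrtoqknfice".
(Check on "neutroni": → "utronnie" → "tuornnei" ✓)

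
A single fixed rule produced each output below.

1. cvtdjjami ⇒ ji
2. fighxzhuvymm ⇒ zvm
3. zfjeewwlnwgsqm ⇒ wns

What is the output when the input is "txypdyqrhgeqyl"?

Looking at the pairs, the operation is to keep one character in every 3, starting at position 3 (positions 3rd, 6th, 9th, ...), then delete the first character.
On "txypdyqrhgeqyl": the first step gives "yyhq", and the second then gives "yhq".

yhq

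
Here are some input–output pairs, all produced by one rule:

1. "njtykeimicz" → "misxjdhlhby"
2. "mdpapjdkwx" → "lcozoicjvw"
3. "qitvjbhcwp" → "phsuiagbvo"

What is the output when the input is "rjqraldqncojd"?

qipqzkcpmbnic

Looking at the pairs, the operation is to shift every letter 1 place backward in the alphabet (wrapping around).
On "rjqraldqncojd" that produces "qipqzkcpmbnic".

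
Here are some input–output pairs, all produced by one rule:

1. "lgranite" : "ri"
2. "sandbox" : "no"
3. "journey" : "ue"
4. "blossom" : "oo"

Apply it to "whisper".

ie

What's happening: keep one character in every 3, starting at position 3 (positions 3rd, 6th, 9th, ...).
Applying that to "whisper" gives "ie".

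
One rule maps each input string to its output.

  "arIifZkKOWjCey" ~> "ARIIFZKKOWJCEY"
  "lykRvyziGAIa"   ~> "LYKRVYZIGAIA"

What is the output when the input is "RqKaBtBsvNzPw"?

The pattern: convert every letter to uppercase.
Doing the same to "RqKaBtBsvNzPw": "RQKABTBSVNZPW".

RQKABTBSVNZPW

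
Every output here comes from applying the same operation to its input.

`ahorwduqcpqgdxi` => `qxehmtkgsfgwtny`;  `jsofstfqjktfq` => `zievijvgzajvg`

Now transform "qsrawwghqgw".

gihqmmwxgwm

In each case the input is transformed by: shift every letter 10 places backward in the alphabet (wrapping around).
For "qsrawwghqgw" the result is "gihqmmwxgwm".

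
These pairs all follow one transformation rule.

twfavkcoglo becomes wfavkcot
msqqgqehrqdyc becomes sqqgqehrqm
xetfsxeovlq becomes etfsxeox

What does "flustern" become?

What's happening: delete the last 3 characters, then move the first character to the end.
"flustern" → "lustf".

lustf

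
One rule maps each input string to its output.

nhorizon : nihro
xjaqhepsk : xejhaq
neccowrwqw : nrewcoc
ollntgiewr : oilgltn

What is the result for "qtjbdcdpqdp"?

qptdjcbd

The transformation: delete the last 3 characters, then take characters alternately from the front and the back (1st, last, 2nd, 2nd-last, ...).
Doing the same to "qtjbdcdpqdp": "qptdjcbd".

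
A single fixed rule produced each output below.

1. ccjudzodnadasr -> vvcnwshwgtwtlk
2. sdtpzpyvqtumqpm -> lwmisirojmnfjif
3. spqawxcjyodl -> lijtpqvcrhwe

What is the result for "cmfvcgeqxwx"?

Each output is the input with this applied: shift every letter 7 places backward in the alphabet (wrapping around).
So "cmfvcgeqxwx" becomes "vfyovzxjqpq".

vfyovzxjqpq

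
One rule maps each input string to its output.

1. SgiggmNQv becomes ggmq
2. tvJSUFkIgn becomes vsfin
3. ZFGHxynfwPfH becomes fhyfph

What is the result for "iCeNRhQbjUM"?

The transformation: keep every other character starting from the second (positions 2nd, 4th, 6th, ...), then convert every letter to lowercase.
Working it through for "iCeNRhQbjUM": intermediate "CNhbU", final "cnhbu".

cnhbu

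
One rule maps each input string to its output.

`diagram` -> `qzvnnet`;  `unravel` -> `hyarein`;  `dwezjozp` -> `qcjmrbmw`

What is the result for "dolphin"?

What's happening: take characters alternately from the front and the back (1st, last, 2nd, 2nd-last, ...), then shift every letter 13 places forward in the alphabet (wrapping around) — i.e. ROT13.
Applying both steps to "dolphin": "dnoilhp", then "qabvyuc".

qabvyuc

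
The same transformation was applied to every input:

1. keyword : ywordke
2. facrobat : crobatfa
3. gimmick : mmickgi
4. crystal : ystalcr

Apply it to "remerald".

meraldre

What's happening: move the first 2 characters to the end (rotate left by 2).
So "remerald" becomes "meraldre".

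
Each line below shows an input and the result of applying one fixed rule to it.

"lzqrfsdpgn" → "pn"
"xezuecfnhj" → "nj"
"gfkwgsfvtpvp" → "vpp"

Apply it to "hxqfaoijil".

The pattern: keep every other character starting from the second (positions 2nd, 4th, 6th, ...), then delete the first 3 characters.
"hxqfaoijil" → "xfojl" → "jl".
(Check on "xezuecfnhj": → "eucnj" → "nj" ✓)

jl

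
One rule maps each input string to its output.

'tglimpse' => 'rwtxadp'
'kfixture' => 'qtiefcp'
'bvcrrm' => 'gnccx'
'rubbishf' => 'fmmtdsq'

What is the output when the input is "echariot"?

What's happening: delete the first character, then shift every letter 11 places forward in the alphabet (wrapping around).
"echariot" → "chariot" → "nslctze".

nslctze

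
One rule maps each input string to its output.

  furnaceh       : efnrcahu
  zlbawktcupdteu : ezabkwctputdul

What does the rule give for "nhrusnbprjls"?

The transformation: swap each adjacent pair of characters (1↔2, 3↔4, ...), then swap the first and last characters.
On "nhrusnbprjls": the first step gives "hnurnspbjrsl", and the second then gives "lnurnspbjrsh".
(Check on "zlbawktcupdteu": → "lzabkwctputdue" → "ezabkwctputdul" ✓)

lnurnspbjrsh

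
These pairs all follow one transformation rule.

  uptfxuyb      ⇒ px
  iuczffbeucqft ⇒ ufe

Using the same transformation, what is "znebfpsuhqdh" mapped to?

nfu

The transformation: keep one character in every 3, starting at position 2 (positions 2nd, 5th, 8th, ...), then delete the last character.
Applying both steps to "znebfpsuhqdh": "nfud", then "nfu".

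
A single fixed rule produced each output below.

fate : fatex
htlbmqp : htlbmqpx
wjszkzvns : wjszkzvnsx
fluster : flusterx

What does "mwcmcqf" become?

Each output is the input with this applied: append "x".
Doing the same to "mwcmcqf": "mwcmcqfx".

mwcmcqfx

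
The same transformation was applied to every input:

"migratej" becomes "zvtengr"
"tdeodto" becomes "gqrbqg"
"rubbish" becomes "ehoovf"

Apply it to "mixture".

zvkghe

What's happening: delete the last character, then shift every letter 13 places forward in the alphabet (wrapping around) — i.e. ROT13.
Doing the same to "mixture": "zvkghe".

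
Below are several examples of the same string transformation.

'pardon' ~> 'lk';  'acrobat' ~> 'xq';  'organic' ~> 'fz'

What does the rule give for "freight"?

eq

What's happening: shift every letter 3 places backward in the alphabet (wrapping around), then keep only the last 2 characters.
Applying both steps to "freight": "cobfdeq", then "eq".
(Check on "pardon": → "mxoalk" → "lk" ✓)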